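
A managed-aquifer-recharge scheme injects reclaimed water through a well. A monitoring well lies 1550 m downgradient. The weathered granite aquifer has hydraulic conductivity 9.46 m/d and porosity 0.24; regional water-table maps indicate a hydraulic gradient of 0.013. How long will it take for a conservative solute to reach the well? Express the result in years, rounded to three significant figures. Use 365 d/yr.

8.29 years

Darcy flux q = K·i = 9.46 × 0.013 = 0.1230 m/d
Average linear velocity = 0.1230 / 0.24 = 0.5124 m/d
t = L / v = 1550 / 0.5124 = 3025 d
   = 3025 / 365 = 8.29 yr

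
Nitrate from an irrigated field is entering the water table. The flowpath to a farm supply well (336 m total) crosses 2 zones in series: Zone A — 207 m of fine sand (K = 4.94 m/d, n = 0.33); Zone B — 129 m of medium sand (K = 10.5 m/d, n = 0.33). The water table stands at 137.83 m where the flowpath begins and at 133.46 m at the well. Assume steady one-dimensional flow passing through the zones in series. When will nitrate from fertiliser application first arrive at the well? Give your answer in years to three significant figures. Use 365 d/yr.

3.77 years

Total head drop ΔH = 137.83 − 133.46 = 4.37 m
Continuity: the same q passes through each zone, so ΔH = q·Σ(L_j/K_j) — the zones act as resistances in series.
Σ(L/K) = 207/4.94 + 129/10.5 = 41.90 + 12.29 = 54.19 d
q = ΔH / Σ(L/K) = 4.37 / 54.19 = 0.08064 m/d (same in every zone)
Zone A: v = q/n = 0.08064/0.33 = 0.2444 m/d → t_A = 207/0.2444 = 847.1 d
Zone B: v = q/n = 0.08064/0.33 = 0.2444 m/d → t_B = 129/0.2444 = 527.9 d
Total t = 847.1 + 527.9 = 1375 d
   = 1375 / 365 = 3.77 yr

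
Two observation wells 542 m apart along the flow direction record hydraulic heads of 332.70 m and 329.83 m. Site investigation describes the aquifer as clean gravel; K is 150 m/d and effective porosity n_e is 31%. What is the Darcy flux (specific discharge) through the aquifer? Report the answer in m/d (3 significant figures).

0.794 m/d

Hydraulic gradient i = (332.70 − 329.83) / 542 = 2.87 / 542 = 0.005295
Specific discharge q = 150 × 0.005295 = 0.7943 m/d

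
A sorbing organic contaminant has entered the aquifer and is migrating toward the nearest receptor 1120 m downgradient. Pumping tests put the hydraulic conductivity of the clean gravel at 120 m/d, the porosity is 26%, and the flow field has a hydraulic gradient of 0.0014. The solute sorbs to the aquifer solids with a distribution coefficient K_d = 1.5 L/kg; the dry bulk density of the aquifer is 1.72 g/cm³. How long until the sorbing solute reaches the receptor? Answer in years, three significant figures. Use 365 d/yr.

Darcy flux q = K·i = 120 × 0.0014 = 0.1680 m/d
v_s = q/n_e = 0.1680/0.26 = 0.6462 m/d
Retardation R = 1 + ρ_b·K_d/n = 1 + 1.72×1.5/0.26 = 10.92
Contaminant velocity v_c = v/R = 0.6462/10.92 = 0.05915 m/d
t = L/v_c = 1120/0.05915 = 18930 d
   = 18930/365 = 51.9 yr

51.9 years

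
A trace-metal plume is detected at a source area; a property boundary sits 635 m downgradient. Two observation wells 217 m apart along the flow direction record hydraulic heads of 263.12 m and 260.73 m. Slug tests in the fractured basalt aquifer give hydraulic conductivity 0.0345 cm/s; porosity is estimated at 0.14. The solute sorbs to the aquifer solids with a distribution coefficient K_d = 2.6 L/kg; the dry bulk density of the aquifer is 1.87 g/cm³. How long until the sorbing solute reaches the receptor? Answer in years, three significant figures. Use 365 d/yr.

26.5 years

Hydraulic gradient i = (263.12 − 260.73) / 217 = 2.39 / 217 = 0.01101
K = 0.0345 cm/s × 864 = 29.81 m/d
Darcy flux q = K·i = 29.81 × 0.01101 = 0.3283 m/d
v_s = q/n_e = 0.3283/0.14 = 2.345 m/d
Retardation R = 1 + ρ_b·K_d/n = 1 + 1.87×2.6/0.14 = 35.73
Contaminant velocity v_c = v/R = 2.345/35.73 = 0.06563 m/d
t = L/v_c = 635/0.06563 = 9675 d
   = 9675/365 = 26.5 yr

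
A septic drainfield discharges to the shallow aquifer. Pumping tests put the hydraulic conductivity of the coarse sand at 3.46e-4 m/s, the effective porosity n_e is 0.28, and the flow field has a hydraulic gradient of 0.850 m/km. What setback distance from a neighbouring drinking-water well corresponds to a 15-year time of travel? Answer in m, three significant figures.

497 m

K = 3.46e-4 m/s × 86400 s/d = 29.89 m/d
Darcy flux q = K·i = 29.89 × 8.5e-4 = 0.02541 m/d
v_s = q/n_e = 0.02541/0.28 = 0.09075 m/d
T = 15 yr × 365 = 5475 d
L = v × T = 0.09075 × 5475 = 496.9 m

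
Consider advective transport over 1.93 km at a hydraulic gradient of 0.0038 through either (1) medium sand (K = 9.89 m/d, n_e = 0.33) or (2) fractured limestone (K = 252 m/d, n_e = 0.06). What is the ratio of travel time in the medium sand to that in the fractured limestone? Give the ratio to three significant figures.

Unit 1 (medium sand): v = 9.89×0.0038/0.33 = 0.1139 m/d, t = 1930/0.1139 = 16950 d
Unit 2 (fractured limestone): v = 252×0.0038/0.06 = 15.96 m/d, t = 1930/15.96 = 120.9 d
t(medium sand) / t(fractured limestone) = 16950/120.9 = 140

140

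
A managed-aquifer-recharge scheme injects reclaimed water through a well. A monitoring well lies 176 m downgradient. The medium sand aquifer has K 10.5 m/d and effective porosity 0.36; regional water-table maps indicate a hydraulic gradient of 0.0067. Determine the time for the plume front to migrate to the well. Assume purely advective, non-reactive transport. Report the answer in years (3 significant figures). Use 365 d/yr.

Specific discharge q = 10.5 × 0.0067 = 0.07035 m/d
v = Ki/n = 10.5·0.0067/0.36 = 0.1954 m/d
t = L / v = 176 / 0.1954 = 900.6 d
   = 900.6 / 365 = 2.47 yr

2.47 years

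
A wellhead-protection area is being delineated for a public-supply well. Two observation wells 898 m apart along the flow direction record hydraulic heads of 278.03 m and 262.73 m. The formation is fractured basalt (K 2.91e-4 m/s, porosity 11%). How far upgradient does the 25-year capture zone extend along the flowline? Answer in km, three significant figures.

35.5 km

Hydraulic gradient i = (278.03 − 262.73) / 898 = 15.30 / 898 = 0.01704
K = 2.91e-4 m/s × 86400 s/d = 25.14 m/d
q = Ki = 25.14 × 0.01704 = 0.4284 m/d
v_s = q/n_e = 0.4284/0.11 = 3.894 m/d
T = 25 yr × 365 = 9125 d
L = v × T = 3.894 × 9125 = 35540 m
   = 35.5 km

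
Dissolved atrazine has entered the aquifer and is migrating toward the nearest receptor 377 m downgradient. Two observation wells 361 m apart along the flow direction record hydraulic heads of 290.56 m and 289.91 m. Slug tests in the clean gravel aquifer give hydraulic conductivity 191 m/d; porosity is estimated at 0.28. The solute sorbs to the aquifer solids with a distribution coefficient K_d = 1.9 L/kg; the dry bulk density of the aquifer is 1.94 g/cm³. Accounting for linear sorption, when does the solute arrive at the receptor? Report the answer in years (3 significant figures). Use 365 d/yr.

11.9 years

Hydraulic gradient i = (290.56 − 289.91) / 361 = 0.65 / 361 = 0.001801
Specific discharge q = 191 × 0.001801 = 0.3439 m/d
Average linear velocity = 0.3439 / 0.28 = 1.228 m/d
Retardation R = 1 + ρ_b·K_d/n = 1 + 1.94×1.9/0.28 = 14.16
Contaminant velocity v_c = v/R = 1.228/14.16 = 0.08671 m/d
t = L/v_c = 377/0.08671 = 4348 d
   = 4348/365 = 11.9 yr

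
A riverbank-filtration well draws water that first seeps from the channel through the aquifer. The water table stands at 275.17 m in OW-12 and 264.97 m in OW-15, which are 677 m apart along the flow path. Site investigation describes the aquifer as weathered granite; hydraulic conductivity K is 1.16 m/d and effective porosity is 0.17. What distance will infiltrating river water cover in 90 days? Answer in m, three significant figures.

Hydraulic gradient i = (275.17 − 264.97) / 677 = 10.20 / 677 = 0.01507
Darcy flux q = K·i = 1.16 × 0.01507 = 0.01748 m/d
Average linear velocity = 0.01748 / 0.17 = 0.1028 m/d
L = v × T = 0.1028 × 90 = 9.253 m

9.25 m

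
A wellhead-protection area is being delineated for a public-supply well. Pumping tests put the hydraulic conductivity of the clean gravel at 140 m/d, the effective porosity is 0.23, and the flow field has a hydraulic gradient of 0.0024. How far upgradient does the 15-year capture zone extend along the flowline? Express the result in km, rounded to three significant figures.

Specific discharge q = 140 × 0.0024 = 0.3360 m/d
v_s = q/n_e = 0.3360/0.23 = 1.461 m/d
T = 15 yr × 365 = 5475 d
L = v × T = 1.461 × 5475 = 7998 m
   = 8.00 km

8.00 km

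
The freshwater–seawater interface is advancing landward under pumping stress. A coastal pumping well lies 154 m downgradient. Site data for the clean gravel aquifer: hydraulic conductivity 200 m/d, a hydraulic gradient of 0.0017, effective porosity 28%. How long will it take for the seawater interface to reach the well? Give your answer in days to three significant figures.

127 days

Darcy flux q = K·i = 200 × 0.0017 = 0.3400 m/d
v = Ki/n = 200·0.0017/0.28 = 1.214 m/d
t = L / v = 154 / 1.214 = 126.8 d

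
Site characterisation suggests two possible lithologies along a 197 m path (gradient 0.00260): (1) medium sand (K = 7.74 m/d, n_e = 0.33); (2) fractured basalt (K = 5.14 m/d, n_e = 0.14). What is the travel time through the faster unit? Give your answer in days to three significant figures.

2060 days

Unit 1 (medium sand): v = 7.74×0.0026/0.33 = 0.06098 m/d, t = 197/0.06098 = 3230 d
Unit 2 (fractured basalt): v = 5.14×0.0026/0.14 = 0.09546 m/d, t = 197/0.09546 = 2064 d
Faster unit: t = 2060 d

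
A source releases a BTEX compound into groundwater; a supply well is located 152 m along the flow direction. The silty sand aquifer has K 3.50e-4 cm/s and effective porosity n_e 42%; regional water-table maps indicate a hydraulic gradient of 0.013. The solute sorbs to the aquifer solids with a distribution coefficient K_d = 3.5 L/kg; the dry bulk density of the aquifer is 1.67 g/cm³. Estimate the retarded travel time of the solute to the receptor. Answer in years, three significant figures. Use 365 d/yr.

664 years

K = 3.50e-4 cm/s × 864 = 0.3024 m/d
Darcy flux q = K·i = 0.3024 × 0.013 = 0.003931 m/d
v = Ki/n = 0.3024·0.013/0.42 = 0.009360 m/d
Retardation R = 1 + ρ_b·K_d/n = 1 + 1.67×3.5/0.42 = 14.92
Contaminant velocity v_c = v/R = 0.009360/14.92 = 6.275e-4 m/d
t = L/v_c = 152/6.275e-4 = 242200 d
   = 242200/365 = 664 yr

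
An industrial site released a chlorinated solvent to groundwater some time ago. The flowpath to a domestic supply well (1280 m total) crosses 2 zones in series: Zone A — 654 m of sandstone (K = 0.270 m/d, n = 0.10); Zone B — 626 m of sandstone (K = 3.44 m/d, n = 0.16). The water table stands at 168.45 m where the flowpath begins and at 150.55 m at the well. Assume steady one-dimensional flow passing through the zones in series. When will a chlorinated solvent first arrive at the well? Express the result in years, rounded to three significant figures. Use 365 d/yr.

66.0 years

Total head drop ΔH = 168.45 − 150.55 = 17.90 m
Continuity: the same q passes through each zone, so ΔH = q·Σ(L_j/K_j) — the zones act as resistances in series.
Σ(L/K) = 654/0.270 + 626/3.44 = 2422 + 182.0 = 2604 d
q = ΔH / Σ(L/K) = 17.90 / 2604 = 0.006874 m/d (same in every zone)
Zone A: v = q/n = 0.006874/0.10 = 0.06874 m/d → t_A = 654/0.06874 = 9515 d
Zone B: v = q/n = 0.006874/0.16 = 0.04296 m/d → t_B = 626/0.04296 = 14570 d
Total t = 9515 + 14570 = 24090 d
   = 24090 / 365 = 66.0 yr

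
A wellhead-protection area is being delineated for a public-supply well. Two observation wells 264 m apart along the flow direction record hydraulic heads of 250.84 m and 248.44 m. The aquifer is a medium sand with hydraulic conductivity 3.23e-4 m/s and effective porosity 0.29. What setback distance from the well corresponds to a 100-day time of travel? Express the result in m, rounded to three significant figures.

87.5 m

Hydraulic gradient i = (250.84 − 248.44) / 264 = 2.40 / 264 = 0.009091
K = 3.23e-4 m/s × 86400 s/d = 27.91 m/d
Darcy flux q = K·i = 27.91 × 0.009091 = 0.2537 m/d
Seepage velocity v = q / n = 0.2537 / 0.29 = 0.8748 m/d
L = v × T = 0.8748 × 100 = 87.48 m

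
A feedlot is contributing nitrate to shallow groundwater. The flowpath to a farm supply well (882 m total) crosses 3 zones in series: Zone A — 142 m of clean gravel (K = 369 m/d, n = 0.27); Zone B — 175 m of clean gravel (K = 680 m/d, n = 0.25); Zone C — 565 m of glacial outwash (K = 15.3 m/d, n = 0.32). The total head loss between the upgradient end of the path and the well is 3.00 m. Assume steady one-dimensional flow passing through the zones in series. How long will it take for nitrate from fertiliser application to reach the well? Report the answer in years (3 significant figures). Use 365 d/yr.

9.02 years

Steady 1-D flow in series ⇒ the Darcy flux q is identical in every zone and the zone head losses add (resistances L/K in series).
Σ(L/K) = 142/369 + 175/680 + 565/15.3 = 0.3848 + 0.2574 + 36.93 = 37.57 d
q = ΔH / Σ(L/K) = 3.00 / 37.57 = 0.07985 m/d (same in every zone)
Zone A: v = q/n = 0.07985/0.27 = 0.2957 m/d → t_A = 142/0.2957 = 480.1 d
Zone B: v = q/n = 0.07985/0.25 = 0.3194 m/d → t_B = 175/0.3194 = 547.9 d
Zone C: v = q/n = 0.07985/0.32 = 0.2495 m/d → t_C = 565/0.2495 = 2264 d
Total t = 480.1 + 547.9 + 2264 = 3292 d
   = 3292 / 365 = 9.02 yr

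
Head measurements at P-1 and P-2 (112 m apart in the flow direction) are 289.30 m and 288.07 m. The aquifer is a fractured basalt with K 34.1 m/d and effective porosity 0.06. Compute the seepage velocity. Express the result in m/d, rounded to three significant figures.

6.24 m/d

Hydraulic gradient i = (289.30 − 288.07) / 112 = 1.23 / 112 = 0.01098
Specific discharge q = 34.1 × 0.01098 = 0.3745 m/d
v_s = q/n_e = 0.3745/0.06 = 6.242 m/d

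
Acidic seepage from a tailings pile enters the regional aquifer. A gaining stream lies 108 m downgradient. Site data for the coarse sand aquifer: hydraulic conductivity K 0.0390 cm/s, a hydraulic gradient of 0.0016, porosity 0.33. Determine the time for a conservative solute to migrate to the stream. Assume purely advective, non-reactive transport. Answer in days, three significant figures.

K = 0.0390 cm/s × 864 = 33.70 m/d
Darcy flux q = K·i = 33.70 × 0.0016 = 0.05391 m/d
v = Ki/n = 33.70·0.0016/0.33 = 0.1634 m/d
t = L / v = 108 / 0.1634 = 661.1 d

661 days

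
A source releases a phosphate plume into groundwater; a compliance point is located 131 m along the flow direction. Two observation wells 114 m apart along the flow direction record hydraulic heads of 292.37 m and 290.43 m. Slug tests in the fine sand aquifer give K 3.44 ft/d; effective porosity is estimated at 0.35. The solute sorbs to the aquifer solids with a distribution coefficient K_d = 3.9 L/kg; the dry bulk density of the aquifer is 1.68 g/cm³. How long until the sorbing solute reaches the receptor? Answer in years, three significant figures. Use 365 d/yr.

Hydraulic gradient i = (292.37 − 290.43) / 114 = 1.94 / 114 = 0.01702
K = 3.44 ft/d × 0.3048 = 1.049 m/d
q = Ki = 1.049 × 0.01702 = 0.01784 m/d
Average linear velocity = 0.01784 / 0.35 = 0.05098 m/d
Retardation R = 1 + ρ_b·K_d/n = 1 + 1.68×3.9/0.35 = 19.72
Contaminant velocity v_c = v/R = 0.05098/19.72 = 0.002585 m/d
t = L/v_c = 131/0.002585 = 50670 d
   = 50670/365 = 139 yr

139 years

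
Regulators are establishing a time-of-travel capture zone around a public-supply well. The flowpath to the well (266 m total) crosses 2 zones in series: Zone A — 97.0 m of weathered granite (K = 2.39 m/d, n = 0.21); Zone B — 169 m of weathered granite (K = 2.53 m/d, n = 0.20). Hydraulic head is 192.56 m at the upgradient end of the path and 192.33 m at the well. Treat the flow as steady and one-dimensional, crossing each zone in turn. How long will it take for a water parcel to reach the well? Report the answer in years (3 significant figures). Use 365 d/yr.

Total head drop ΔH = 192.56 − 192.33 = 0.23 m
Steady 1-D flow in series ⇒ the Darcy flux q is identical in every zone and the zone head losses add (resistances L/K in series).
Σ(L/K) = 97.0/2.39 + 169/2.53 = 40.59 + 66.80 = 107.4 d
q = ΔH / Σ(L/K) = 0.23 / 107.4 = 0.002142 m/d (same in every zone)
Zone A: v = q/n = 0.002142/0.21 = 0.01020 m/d → t_A = 97.0/0.01020 = 9511 d
Zone B: v = q/n = 0.002142/0.20 = 0.01071 m/d → t_B = 169/0.01071 = 15780 d
Total t = 9511 + 15780 = 25290 d
   = 25290 / 365 = 69.3 yr

69.3 years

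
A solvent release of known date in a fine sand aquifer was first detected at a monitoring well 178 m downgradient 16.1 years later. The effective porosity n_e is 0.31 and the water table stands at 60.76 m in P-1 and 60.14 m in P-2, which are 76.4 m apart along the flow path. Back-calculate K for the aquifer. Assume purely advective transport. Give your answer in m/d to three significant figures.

Hydraulic gradient i = (60.76 − 60.14) / 76.4 = 0.62 / 76.4 = 0.008115
t = 16.1 years = 5877 d
v = L / t = 178 / 5877 = 0.03029 m/d
K = v · n / i = 0.03029 × 0.31 / 0.008115 = 1.16 m/d

1.16 m/d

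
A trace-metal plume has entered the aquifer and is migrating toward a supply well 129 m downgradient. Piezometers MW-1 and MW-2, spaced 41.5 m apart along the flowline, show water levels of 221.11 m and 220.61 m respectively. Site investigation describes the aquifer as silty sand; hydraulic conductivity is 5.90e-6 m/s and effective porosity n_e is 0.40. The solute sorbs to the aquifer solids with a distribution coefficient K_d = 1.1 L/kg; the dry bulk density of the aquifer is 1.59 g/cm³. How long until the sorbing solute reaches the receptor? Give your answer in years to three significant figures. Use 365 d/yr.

Hydraulic gradient i = (221.11 − 220.61) / 41.5 = 0.50 / 41.5 = 0.01205
K = 5.90e-6 m/s × 86400 s/d = 0.5098 m/d
Specific discharge q = 0.5098 × 0.01205 = 0.006142 m/d
Seepage velocity v = q / n = 0.006142 / 0.40 = 0.01535 m/d
Retardation R = 1 + ρ_b·K_d/n = 1 + 1.59×1.1/0.40 = 5.373
Contaminant velocity v_c = v/R = 0.01535/5.373 = 0.002858 m/d
t = L/v_c = 129/0.002858 = 45140 d
   = 45140/365 = 124 yr

124 years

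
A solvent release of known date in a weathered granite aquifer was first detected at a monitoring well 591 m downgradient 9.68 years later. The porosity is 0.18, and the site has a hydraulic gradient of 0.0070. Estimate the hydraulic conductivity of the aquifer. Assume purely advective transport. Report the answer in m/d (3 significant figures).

t = 9.68 years = 3533 d
v = L / t = 591 / 3533 = 0.1673 m/d
K = v · n / i = 0.1673 × 0.18 / 0.0070 = 4.30 m/d

4.30 m/d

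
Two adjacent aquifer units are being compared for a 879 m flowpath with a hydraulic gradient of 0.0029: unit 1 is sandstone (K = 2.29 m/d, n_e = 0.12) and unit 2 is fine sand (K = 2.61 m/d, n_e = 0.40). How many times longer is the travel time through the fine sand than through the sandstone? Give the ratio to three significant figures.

Unit 1 (sandstone): v = 2.29×0.0029/0.12 = 0.05534 m/d, t = 879/0.05534 = 15880 d
Unit 2 (fine sand): v = 2.61×0.0029/0.40 = 0.01892 m/d, t = 879/0.01892 = 46450 d
t(fine sand) / t(sandstone) = 46450/15880 = 2.92

2.92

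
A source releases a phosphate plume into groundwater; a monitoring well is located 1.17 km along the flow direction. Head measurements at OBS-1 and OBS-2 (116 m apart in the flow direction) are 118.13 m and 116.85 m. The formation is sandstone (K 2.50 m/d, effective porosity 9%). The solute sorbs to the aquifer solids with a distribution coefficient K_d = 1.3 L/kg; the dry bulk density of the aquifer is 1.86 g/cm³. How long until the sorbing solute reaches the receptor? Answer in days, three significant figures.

106000 days

Hydraulic gradient i = (118.13 − 116.85) / 116 = 1.28 / 116 = 0.01103
Darcy flux q = K·i = 2.50 × 0.01103 = 0.02759 m/d
Seepage velocity v = q / n = 0.02759 / 0.09 = 0.3065 m/d
Retardation R = 1 + ρ_b·K_d/n = 1 + 1.86×1.3/0.09 = 27.87
Contaminant velocity v_c = v/R = 0.3065/27.87 = 0.01100 m/d
L = 1.17 km = 1170 m
t = L/v_c = 1170/0.01100 = 106400 d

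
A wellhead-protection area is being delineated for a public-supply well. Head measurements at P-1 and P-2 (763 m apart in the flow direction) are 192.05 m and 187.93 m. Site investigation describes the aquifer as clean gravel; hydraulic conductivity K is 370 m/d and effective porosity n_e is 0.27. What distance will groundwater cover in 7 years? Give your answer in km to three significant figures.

Hydraulic gradient i = (192.05 − 187.93) / 763 = 4.12 / 763 = 0.005400
q = Ki = 370 × 0.005400 = 1.998 m/d
v = Ki/n = 370·0.005400/0.27 = 7.400 m/d
T = 7 yr × 365 = 2555 d
L = v × T = 7.400 × 2555 = 18910 m
   = 18.9 km

18.9 km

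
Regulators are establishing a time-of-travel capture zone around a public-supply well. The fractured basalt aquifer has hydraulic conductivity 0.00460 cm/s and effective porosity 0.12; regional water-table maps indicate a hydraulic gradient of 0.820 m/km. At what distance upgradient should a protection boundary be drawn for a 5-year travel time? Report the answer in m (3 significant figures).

49.6 m

K = 0.00460 cm/s × 864 = 3.974 m/d
Darcy flux q = K·i = 3.974 × 8.2e-4 = 0.003259 m/d
v = Ki/n = 3.974·8.2e-4/0.12 = 0.02716 m/d
T = 5 yr × 365 = 1825 d
L = v × T = 0.02716 × 1825 = 49.56 m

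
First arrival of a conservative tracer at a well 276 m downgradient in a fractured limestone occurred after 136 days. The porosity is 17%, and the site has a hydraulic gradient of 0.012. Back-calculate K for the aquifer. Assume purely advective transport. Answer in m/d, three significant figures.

28.8 m/d

v = L / t = 276 / 136 = 2.029 m/d
K = v · n / i = 2.029 × 0.17 / 0.012 = 28.8 m/d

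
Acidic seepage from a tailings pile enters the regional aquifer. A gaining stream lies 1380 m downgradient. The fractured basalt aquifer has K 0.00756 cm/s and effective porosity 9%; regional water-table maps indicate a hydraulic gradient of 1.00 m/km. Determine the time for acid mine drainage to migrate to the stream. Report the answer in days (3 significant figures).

K = 0.00756 cm/s × 864 = 6.532 m/d
q = Ki = 6.532 × 0.0010 = 0.006532 m/d
Average linear velocity = 0.006532 / 0.09 = 0.07258 m/d
t = L / v = 1380 / 0.07258 = 19010 d

19000 days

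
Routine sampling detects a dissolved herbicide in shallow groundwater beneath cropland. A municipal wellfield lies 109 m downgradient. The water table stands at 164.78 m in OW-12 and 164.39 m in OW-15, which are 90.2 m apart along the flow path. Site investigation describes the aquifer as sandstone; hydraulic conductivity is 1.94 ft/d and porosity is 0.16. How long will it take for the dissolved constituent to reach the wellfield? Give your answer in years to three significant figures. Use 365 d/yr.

18.7 years

Hydraulic gradient i = (164.78 − 164.39) / 90.2 = 0.39 / 90.2 = 0.004324
K = 1.94 ft/d × 0.3048 = 0.5913 m/d
Specific discharge q = 0.5913 × 0.004324 = 0.002557 m/d
Average linear velocity = 0.002557 / 0.16 = 0.01598 m/d
t = L / v = 109 / 0.01598 = 6821 d
   = 6821 / 365 = 18.7 yr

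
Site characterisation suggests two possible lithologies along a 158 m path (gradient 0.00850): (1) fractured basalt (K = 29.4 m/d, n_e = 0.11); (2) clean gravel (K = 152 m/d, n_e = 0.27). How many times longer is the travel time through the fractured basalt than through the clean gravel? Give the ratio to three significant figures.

Unit 1 (fractured basalt): v = 29.4×0.0085/0.11 = 2.272 m/d, t = 158/2.272 = 69.55 d
Unit 2 (clean gravel): v = 152×0.0085/0.27 = 4.785 m/d, t = 158/4.785 = 33.02 d
t(fractured basalt) / t(clean gravel) = 69.55/33.02 = 2.11

2.11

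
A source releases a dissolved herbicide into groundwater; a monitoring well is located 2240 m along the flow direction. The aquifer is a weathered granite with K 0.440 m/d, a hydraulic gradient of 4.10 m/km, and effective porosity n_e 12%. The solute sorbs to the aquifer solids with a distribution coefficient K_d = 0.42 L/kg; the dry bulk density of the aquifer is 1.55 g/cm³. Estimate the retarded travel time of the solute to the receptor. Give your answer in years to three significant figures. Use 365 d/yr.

2620 years

q = Ki = 0.440 × 0.0041 = 0.001804 m/d
Average linear velocity = 0.001804 / 0.12 = 0.01503 m/d
Retardation R = 1 + ρ_b·K_d/n = 1 + 1.55×0.42/0.12 = 6.425
Contaminant velocity v_c = v/R = 0.01503/6.425 = 0.002340 m/d
t = L/v_c = 2240/0.002340 = 957300 d
   = 957300/365 = 2620 yr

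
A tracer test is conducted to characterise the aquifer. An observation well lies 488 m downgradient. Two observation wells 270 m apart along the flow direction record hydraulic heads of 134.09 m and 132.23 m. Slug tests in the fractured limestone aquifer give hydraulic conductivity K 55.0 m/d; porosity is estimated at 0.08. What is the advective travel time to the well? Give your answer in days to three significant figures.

Hydraulic gradient i = (134.09 − 132.23) / 270 = 1.86 / 270 = 0.006889
Darcy flux q = K·i = 55.0 × 0.006889 = 0.3789 m/d
Average linear velocity = 0.3789 / 0.08 = 4.736 m/d
t = L / v = 488 / 4.736 = 103.0 d

103 days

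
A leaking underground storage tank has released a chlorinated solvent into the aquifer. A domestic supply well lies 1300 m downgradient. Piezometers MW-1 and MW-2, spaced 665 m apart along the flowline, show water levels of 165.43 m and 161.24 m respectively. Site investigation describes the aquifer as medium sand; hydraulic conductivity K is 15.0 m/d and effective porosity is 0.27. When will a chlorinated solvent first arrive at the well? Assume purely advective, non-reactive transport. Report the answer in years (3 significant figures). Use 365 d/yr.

10.2 years

Hydraulic gradient i = (165.43 − 161.24) / 665 = 4.19 / 665 = 0.006301
Specific discharge q = 15.0 × 0.006301 = 0.09451 m/d
Seepage velocity v = q / n = 0.09451 / 0.27 = 0.3500 m/d
t = L / v = 1300 / 0.3500 = 3714 d
   = 3714 / 365 = 10.2 yr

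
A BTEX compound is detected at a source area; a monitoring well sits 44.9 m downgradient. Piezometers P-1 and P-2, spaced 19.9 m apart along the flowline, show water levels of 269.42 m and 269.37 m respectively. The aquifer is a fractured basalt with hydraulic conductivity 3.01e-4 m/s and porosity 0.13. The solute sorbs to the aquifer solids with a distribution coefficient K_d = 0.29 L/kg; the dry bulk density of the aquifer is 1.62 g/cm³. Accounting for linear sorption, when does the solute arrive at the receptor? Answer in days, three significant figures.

Hydraulic gradient i = (269.42 − 269.37) / 19.9 = 0.05 / 19.9 = 0.002513
K = 3.01e-4 m/s × 86400 s/d = 26.01 m/d
Specific discharge q = 26.01 × 0.002513 = 0.06534 m/d
Average linear velocity = 0.06534 / 0.13 = 0.5026 m/d
Retardation R = 1 + ρ_b·K_d/n = 1 + 1.62×0.29/0.13 = 4.614
Contaminant velocity v_c = v/R = 0.5026/4.614 = 0.1089 m/d
t = L/v_c = 44.9/0.1089 = 412.2 d

412 days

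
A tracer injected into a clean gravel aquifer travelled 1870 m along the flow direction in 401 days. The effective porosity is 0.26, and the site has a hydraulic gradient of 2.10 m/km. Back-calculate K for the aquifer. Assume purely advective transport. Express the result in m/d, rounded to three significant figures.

577 m/d

v = L / t = 1870 / 401 = 4.663 m/d
K = v · n / i = 4.663 × 0.26 / 0.0021 = 577 m/d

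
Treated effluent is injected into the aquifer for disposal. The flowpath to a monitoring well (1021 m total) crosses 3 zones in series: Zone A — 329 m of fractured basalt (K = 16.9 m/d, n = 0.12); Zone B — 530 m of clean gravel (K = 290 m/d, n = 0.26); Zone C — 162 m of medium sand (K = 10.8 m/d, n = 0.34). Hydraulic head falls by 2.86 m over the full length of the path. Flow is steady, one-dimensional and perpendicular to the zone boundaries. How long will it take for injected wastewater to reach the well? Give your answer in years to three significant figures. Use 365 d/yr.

Continuity: the same q passes through each zone, so ΔH = q·Σ(L_j/K_j) — the zones act as resistances in series.
Σ(L/K) = 329/16.9 + 530/290 + 162/10.8 = 19.47 + 1.828 + 15.00 = 36.30 d
q = ΔH / Σ(L/K) = 2.86 / 36.30 = 0.07880 m/d (same in every zone)
Zone A: v = q/n = 0.07880/0.12 = 0.6567 m/d → t_A = 329/0.6567 = 501.0 d
Zone B: v = q/n = 0.07880/0.26 = 0.3031 m/d → t_B = 530/0.3031 = 1749 d
Zone C: v = q/n = 0.07880/0.34 = 0.2318 m/d → t_C = 162/0.2318 = 699.0 d
Total t = 501.0 + 1749 + 699.0 = 2949 d
   = 2949 / 365 = 8.08 yr

8.08 years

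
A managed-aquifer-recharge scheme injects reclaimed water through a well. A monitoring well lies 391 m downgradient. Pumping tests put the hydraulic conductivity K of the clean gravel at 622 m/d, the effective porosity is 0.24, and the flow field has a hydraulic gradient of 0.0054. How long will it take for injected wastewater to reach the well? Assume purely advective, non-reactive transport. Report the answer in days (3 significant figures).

27.9 days

q = Ki = 622 × 0.0054 = 3.359 m/d
Seepage velocity v = q / n = 3.359 / 0.24 = 14.00 m/d
t = L / v = 391 / 14.00 = 27.94 d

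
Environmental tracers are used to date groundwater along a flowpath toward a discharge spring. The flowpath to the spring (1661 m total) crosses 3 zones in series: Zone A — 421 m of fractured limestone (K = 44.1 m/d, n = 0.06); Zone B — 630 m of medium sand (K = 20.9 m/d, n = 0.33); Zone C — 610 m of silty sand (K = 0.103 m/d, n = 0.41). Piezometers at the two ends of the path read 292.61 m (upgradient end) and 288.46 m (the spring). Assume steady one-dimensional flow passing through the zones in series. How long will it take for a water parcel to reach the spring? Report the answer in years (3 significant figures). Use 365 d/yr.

Total head drop ΔH = 292.61 − 288.46 = 4.15 m
Continuity: the same q passes through each zone, so ΔH = q·Σ(L_j/K_j) — the zones act as resistances in series.
Σ(L/K) = 421/44.1 + 630/20.9 + 610/0.103 = 9.546 + 30.14 + 5922 = 5962 d
q = ΔH / Σ(L/K) = 4.15 / 5962 = 6.961e-4 m/d (same in every zone)
Zone A: v = q/n = 6.961e-4/0.06 = 0.01160 m/d → t_A = 421/0.01160 = 36290 d
Zone B: v = q/n = 6.961e-4/0.33 = 0.002109 m/d → t_B = 630/0.002109 = 298700 d
Zone C: v = q/n = 6.961e-4/0.41 = 0.001698 m/d → t_C = 610/0.001698 = 359300 d
Total t = 36290 + 298700 + 359300 = 694300 d
   = 694300 / 365 = 1900 yr

1900 years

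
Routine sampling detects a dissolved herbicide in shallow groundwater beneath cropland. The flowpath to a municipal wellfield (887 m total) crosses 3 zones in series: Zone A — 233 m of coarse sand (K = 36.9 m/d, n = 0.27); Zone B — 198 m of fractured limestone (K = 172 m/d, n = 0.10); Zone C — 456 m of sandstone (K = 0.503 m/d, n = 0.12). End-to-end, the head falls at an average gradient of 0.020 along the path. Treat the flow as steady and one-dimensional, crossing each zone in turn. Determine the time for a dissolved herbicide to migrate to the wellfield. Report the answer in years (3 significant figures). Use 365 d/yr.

19.4 years

Steady 1-D flow in series ⇒ the Darcy flux q is identical in every zone and the zone head losses add (resistances L/K in series).
Σ(L/K) = 233/36.9 + 198/172 + 456/0.503 = 6.314 + 1.151 + 906.6 = 914.0 d
K_eq = L_total / Σ(L/K) = 887 / 914.0 = 0.9704 m/d
q = K_eq · i = 0.9704 × 0.020 = 0.01941 m/d (same in every zone)
Zone A: v = q/n = 0.01941/0.27 = 0.07188 m/d → t_A = 233/0.07188 = 3241 d
Zone B: v = q/n = 0.01941/0.10 = 0.1941 m/d → t_B = 198/0.1941 = 1020 d
Zone C: v = q/n = 0.01941/0.12 = 0.1617 m/d → t_C = 456/0.1617 = 2819 d
Total t = 3241 + 1020 + 2819 = 7081 d
   = 7081 / 365 = 19.4 yr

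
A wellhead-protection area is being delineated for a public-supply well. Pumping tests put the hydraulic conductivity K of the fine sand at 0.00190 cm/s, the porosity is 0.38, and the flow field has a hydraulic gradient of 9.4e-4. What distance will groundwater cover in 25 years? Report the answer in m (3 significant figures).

K = 0.00190 cm/s × 864 = 1.642 m/d
Specific discharge q = 1.642 × 9.4e-4 = 0.001543 m/d
v_s = q/n_e = 0.001543/0.38 = 0.004061 m/d
T = 25 yr × 365 = 9125 d
L = v × T = 0.004061 × 9125 = 37.05 m

37.1 m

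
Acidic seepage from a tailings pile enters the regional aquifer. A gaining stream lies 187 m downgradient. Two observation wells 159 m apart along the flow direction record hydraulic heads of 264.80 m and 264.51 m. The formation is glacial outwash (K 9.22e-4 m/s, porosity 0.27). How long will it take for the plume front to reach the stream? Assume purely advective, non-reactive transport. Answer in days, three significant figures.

Hydraulic gradient i = (264.80 − 264.51) / 159 = 0.29 / 159 = 0.001824
K = 9.22e-4 m/s × 86400 s/d = 79.66 m/d
Darcy flux q = K·i = 79.66 × 0.001824 = 0.1453 m/d
Average linear velocity = 0.1453 / 0.27 = 0.5381 m/d
t = L / v = 187 / 0.5381 = 347.5 d

348 days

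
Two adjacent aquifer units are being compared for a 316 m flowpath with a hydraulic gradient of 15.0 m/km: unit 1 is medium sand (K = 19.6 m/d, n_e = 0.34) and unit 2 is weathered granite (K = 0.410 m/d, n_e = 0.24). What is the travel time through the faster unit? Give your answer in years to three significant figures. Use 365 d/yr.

1.00 years

Unit 1 (medium sand): v = 19.6×0.015/0.34 = 0.8647 m/d, t = 316/0.8647 = 365.4 d
Unit 2 (weathered granite): v = 0.410×0.015/0.24 = 0.02563 m/d, t = 316/0.02563 = 12330 d
Faster: 365.4 d / 365 = 1.00 yr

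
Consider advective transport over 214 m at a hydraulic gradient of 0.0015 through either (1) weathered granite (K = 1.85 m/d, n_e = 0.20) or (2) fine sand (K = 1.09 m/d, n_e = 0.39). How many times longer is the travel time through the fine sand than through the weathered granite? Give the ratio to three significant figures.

3.31

Unit 1 (weathered granite): v = 1.85×0.0015/0.20 = 0.01388 m/d, t = 214/0.01388 = 15420 d
Unit 2 (fine sand): v = 1.09×0.0015/0.39 = 0.004192 m/d, t = 214/0.004192 = 51050 d
t(fine sand) / t(weathered granite) = 51050/15420 = 3.31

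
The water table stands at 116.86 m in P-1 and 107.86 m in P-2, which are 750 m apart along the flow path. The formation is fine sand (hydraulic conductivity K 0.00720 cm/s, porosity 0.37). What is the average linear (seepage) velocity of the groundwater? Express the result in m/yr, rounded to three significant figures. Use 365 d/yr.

73.6 m/yr

Hydraulic gradient i = (116.86 − 107.86) / 750 = 9.00 / 750 = 0.01200
K = 0.00720 cm/s × 864 = 6.221 m/d
q = Ki = 6.221 × 0.01200 = 0.07465 m/d
Average linear velocity = 0.07465 / 0.37 = 0.2018 m/d
   = 0.2018 × 365 = 73.6 m/yr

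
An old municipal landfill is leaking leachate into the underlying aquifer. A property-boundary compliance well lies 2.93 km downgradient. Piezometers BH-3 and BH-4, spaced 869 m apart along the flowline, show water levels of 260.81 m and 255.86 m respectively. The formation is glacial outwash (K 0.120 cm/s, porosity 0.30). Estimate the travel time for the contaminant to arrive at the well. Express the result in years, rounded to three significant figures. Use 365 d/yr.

4.08 years

Hydraulic gradient i = (260.81 − 255.86) / 869 = 4.95 / 869 = 0.005696
K = 0.120 cm/s × 864 = 103.7 m/d
Specific discharge q = 103.7 × 0.005696 = 0.5906 m/d
v = Ki/n = 103.7·0.005696/0.30 = 1.969 m/d
L = 2.93 km = 2930 m
t = L / v = 2930 / 1.969 = 1488 d
   = 1488 / 365 = 4.08 yr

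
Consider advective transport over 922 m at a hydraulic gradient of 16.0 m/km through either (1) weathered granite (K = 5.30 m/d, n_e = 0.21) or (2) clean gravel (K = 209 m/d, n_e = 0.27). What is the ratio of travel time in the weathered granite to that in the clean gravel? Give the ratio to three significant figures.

30.7

Unit 1 (weathered granite): v = 5.30×0.016/0.21 = 0.4038 m/d, t = 922/0.4038 = 2283 d
Unit 2 (clean gravel): v = 209×0.016/0.27 = 12.39 m/d, t = 922/12.39 = 74.44 d
t(weathered granite) / t(clean gravel) = 2283/74.44 = 30.7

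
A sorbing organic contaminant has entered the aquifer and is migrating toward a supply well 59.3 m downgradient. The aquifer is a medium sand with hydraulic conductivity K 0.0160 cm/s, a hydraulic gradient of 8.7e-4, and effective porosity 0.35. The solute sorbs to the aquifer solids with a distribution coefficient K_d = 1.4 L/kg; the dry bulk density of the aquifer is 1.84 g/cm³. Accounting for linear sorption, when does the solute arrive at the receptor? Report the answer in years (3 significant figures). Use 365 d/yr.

K = 0.0160 cm/s × 864 = 13.82 m/d
Specific discharge q = 13.82 × 8.7e-4 = 0.01203 m/d
v = Ki/n = 13.82·8.7e-4/0.35 = 0.03436 m/d
Retardation R = 1 + ρ_b·K_d/n = 1 + 1.84×1.4/0.35 = 8.360
Contaminant velocity v_c = v/R = 0.03436/8.360 = 0.004110 m/d
t = L/v_c = 59.3/0.004110 = 14430 d
   = 14430/365 = 39.5 yr

39.5 years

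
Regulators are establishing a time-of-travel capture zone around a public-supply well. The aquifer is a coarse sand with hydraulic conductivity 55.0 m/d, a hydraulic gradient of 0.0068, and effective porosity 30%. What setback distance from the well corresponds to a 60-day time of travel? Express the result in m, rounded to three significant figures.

74.8 m

Darcy flux q = K·i = 55.0 × 0.0068 = 0.3740 m/d
v = Ki/n = 55.0·0.0068/0.30 = 1.247 m/d
L = v × T = 1.247 × 60 = 74.80 m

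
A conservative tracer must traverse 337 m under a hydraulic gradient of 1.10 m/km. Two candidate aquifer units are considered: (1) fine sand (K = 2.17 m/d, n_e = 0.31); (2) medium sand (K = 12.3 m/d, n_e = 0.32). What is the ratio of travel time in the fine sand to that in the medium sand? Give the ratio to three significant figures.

Unit 1 (fine sand): v = 2.17×0.0011/0.31 = 0.007700 m/d, t = 337/0.007700 = 43770 d
Unit 2 (medium sand): v = 12.3×0.0011/0.32 = 0.04228 m/d, t = 337/0.04228 = 7970 d
t(fine sand) / t(medium sand) = 43770/7970 = 5.49

5.49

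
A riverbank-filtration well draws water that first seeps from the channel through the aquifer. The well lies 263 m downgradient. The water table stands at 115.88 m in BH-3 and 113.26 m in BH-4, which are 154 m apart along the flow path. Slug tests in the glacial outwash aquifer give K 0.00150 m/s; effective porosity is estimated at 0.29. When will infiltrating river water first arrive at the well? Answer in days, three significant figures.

Hydraulic gradient i = (115.88 − 113.26) / 154 = 2.62 / 154 = 0.01701
K = 0.00150 m/s × 86400 s/d = 129.6 m/d
q = Ki = 129.6 × 0.01701 = 2.205 m/d
Seepage velocity v = q / n = 2.205 / 0.29 = 7.603 m/d
t = L / v = 263 / 7.603 = 34.59 d

34.6 days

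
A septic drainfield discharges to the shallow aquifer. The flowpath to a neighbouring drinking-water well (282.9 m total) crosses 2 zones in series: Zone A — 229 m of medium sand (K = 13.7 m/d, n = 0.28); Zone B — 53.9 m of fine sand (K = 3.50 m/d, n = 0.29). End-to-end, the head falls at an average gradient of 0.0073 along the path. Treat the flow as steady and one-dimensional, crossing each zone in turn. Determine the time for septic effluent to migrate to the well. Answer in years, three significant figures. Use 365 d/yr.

For zones in series the flux q is common to all zones; the equivalent conductivity is the harmonic (thickness-weighted) mean, K_eq = L_total / Σ(L_j/K_j).
Σ(L/K) = 229/13.7 + 53.9/3.50 = 16.72 + 15.40 = 32.12 d
K_eq = L_total / Σ(L/K) = 282.9 / 32.12 = 8.809 m/d
q = K_eq · i = 8.809 × 0.0073 = 0.06430 m/d (same in every zone)
Zone A: v = q/n = 0.06430/0.28 = 0.2297 m/d → t_A = 229/0.2297 = 997.1 d
Zone B: v = q/n = 0.06430/0.29 = 0.2217 m/d → t_B = 53.9/0.2217 = 243.1 d
Total t = 997.1 + 243.1 = 1240 d
   = 1240 / 365 = 3.40 yr

3.40 years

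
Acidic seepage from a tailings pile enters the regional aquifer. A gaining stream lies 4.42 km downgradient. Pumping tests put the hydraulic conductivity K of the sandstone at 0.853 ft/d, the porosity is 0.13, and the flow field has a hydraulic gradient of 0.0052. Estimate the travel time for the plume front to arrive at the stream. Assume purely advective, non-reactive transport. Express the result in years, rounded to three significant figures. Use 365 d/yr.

1160 years

K = 0.853 ft/d × 0.3048 = 0.2600 m/d
q = Ki = 0.2600 × 0.0052 = 0.001352 m/d
v_s = q/n_e = 0.001352/0.13 = 0.01040 m/d
L = 4.42 km = 4420 m
t = L / v = 4420 / 0.01040 = 425000 d
   = 425000 / 365 = 1160 yr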